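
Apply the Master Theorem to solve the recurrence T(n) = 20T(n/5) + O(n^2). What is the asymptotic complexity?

Master Theorem for T(n) = 20T(n/5) + O(n^2):

a = 20, b = 5, c = 2
log_b(a) = log_5(20) = 1.8614

Case 3: c = 2 > log_5(20) = 1.8614
T(n) = O(n^2) = O(n^2)

For T(n) = 20T(n/5) + O(n^2): log_5(20) = 1.8614. This is Case 3 of the Master Theorem (c > log_b(a), work dominated by root), giving O(n^2).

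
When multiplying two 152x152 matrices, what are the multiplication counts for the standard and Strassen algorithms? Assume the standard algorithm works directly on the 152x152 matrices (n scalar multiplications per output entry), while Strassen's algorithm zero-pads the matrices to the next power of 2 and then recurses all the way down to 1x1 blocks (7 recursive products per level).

Matrix multiplication for 152x152 matrices:

Strassen's algorithm requires power-of-2 dimensions. Pad 152x152 to 256x256 (next power of 2).

Standard algorithm: 152^3 = 3511808 multiplications
Strassen's algorithm: 7^(log2(256)) = 7^8 = 5764801 multiplications
Difference: 3511808 - 5764801 = -2252993 (Strassen uses MORE here due to padding overhead — for small or just-over-power-of-2 n, padding can outweigh the per-level savings)

Standard: 3511808 multiplications (152^3). Strassen: 5764801 multiplications (7^8, after padding to 256x256). Strassen reduces 8 recursive multiplications to 7 at each level.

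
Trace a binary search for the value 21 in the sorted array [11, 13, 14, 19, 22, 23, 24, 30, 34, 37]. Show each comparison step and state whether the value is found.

Binary search for 21 in [11, 13, 14, 19, 22, 23, 24, 30, 34, 37]:

lo=0, hi=9, mid=4, arr[mid]=22 -> 22 > 21, search left half
lo=0, hi=3, mid=1, arr[mid]=13 -> 13 < 21, search right half
lo=2, hi=3, mid=2, arr[mid]=14 -> 14 < 21, search right half
lo=3, hi=3, mid=3, arr[mid]=19 -> 19 < 21, search right half
lo=4 > hi=3, target 21 not found

Binary search determines that 21 is not in the array after 4 comparisons. The search space was exhausted without finding the target.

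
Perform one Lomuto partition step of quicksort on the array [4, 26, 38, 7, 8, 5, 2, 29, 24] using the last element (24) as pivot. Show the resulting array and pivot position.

Lomuto partition with pivot = 24:

Initial array: [4, 26, 38, 7, 8, 5, 2, 29, 24]

arr[0]=4 <= 24: swap with position 0, array becomes [4, 26, 38, 7, 8, 5, 2, 29, 24]
arr[1]=26 > 24: no swap
arr[2]=38 > 24: no swap
arr[3]=7 <= 24: swap with position 1, array becomes [4, 7, 38, 26, 8, 5, 2, 29, 24]
arr[4]=8 <= 24: swap with position 2, array becomes [4, 7, 8, 26, 38, 5, 2, 29, 24]
arr[5]=5 <= 24: swap with position 3, array becomes [4, 7, 8, 5, 38, 26, 2, 29, 24]
arr[6]=2 <= 24: swap with position 4, array becomes [4, 7, 8, 5, 2, 26, 38, 29, 24]
arr[7]=29 > 24: no swap

Place pivot at position 5: [4, 7, 8, 5, 2, 24, 38, 29, 26]
Pivot position: 5

After partitioning with pivot 24, the array becomes [4, 7, 8, 5, 2, 24, 38, 29, 26]. The pivot is placed at index 5. All elements to the left of the pivot are <= 24, and all elements to the right are > 24.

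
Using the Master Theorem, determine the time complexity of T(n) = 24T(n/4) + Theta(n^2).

Master Theorem for T(n) = 24T(n/4) + O(n^2):

a = 24, b = 4, c = 2
log_b(a) = log_4(24) = 2.2925

Case 1: c = 2 < log_4(24) = 2.2925
T(n) = O(n^(log_4 24))

For T(n) = 24T(n/4) + O(n^2): log_4(24) = 2.2925. This is Case 1 of the Master Theorem (c < log_b(a), work dominated by leaves), giving O(n^(log_4 24)).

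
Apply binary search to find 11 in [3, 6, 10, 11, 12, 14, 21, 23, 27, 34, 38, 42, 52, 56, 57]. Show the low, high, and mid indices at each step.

Binary search for 11 in [3, 6, 10, 11, 12, 14, 21, 23, 27, 34, 38, 42, 52, 56, 57]:

lo=0, hi=14, mid=7, arr[mid]=23 -> 23 > 11, search left half
lo=0, hi=6, mid=3, arr[mid]=11 -> Found target at index 3!

Binary search finds 11 at index 3 after 2 comparisons. The search repeatedly halves the search space by comparing with the middle element.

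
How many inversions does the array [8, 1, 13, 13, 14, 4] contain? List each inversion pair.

Finding inversions in [8, 1, 13, 13, 14, 4]:

(0, 1): arr[0]=8 > arr[1]=1
(0, 5): arr[0]=8 > arr[5]=4
(2, 5): arr[2]=13 > arr[5]=4
(3, 5): arr[3]=13 > arr[5]=4
(4, 5): arr[4]=14 > arr[5]=4

Total inversions: 5

The array has 5 inversion(s): (0,1), (0,5), (2,5), (3,5), (4,5). Each pair (i,j) satisfies i < j and arr[i] > arr[j].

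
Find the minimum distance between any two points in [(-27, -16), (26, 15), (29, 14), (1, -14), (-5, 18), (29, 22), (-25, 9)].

Computing all pairwise distances among 7 points:

d((-27, -16), (26, 15)) = 61.4003
d((-27, -16), (29, 14)) = 63.5295
d((-27, -16), (1, -14)) = 28.0713
d((-27, -16), (-5, 18)) = 40.4969
d((-27, -16), (29, 22)) = 67.6757
d((-27, -16), (-25, 9)) = 25.0799
d((26, 15), (29, 14)) = 3.1623 <-- minimum
d((26, 15), (1, -14)) = 38.2884
d((26, 15), (-5, 18)) = 31.1448
d((26, 15), (29, 22)) = 7.6158
d((26, 15), (-25, 9)) = 51.3517
d((29, 14), (1, -14)) = 39.598
d((29, 14), (-5, 18)) = 34.2345
d((29, 14), (29, 22)) = 8.0
d((29, 14), (-25, 9)) = 54.231
d((1, -14), (-5, 18)) = 32.5576
d((1, -14), (29, 22)) = 45.607
d((1, -14), (-25, 9)) = 34.7131
d((-5, 18), (29, 22)) = 34.2345
d((-5, 18), (-25, 9)) = 21.9317
d((29, 22), (-25, 9)) = 55.5428

Closest pair: (26, 15) and (29, 14) with distance 3.1623

The closest pair is (26, 15) and (29, 14) with Euclidean distance 3.1623. For 7 points, brute-force pairwise comparison is shown above. For large n, the divide-and-conquer algorithm (sort by x, recurse on halves, check the dividing strip) achieves O(n log n).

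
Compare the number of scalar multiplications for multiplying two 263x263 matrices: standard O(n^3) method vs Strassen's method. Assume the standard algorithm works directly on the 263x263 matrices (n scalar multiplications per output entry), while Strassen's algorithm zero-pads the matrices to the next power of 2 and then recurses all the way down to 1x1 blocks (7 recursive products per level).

Matrix multiplication for 263x263 matrices:

Strassen's algorithm requires power-of-2 dimensions. Pad 263x263 to 512x512 (next power of 2).

Standard algorithm: 263^3 = 18191447 multiplications
Strassen's algorithm: 7^(log2(512)) = 7^9 = 40353607 multiplications
Difference: 18191447 - 40353607 = -22162160 (Strassen uses MORE here due to padding overhead — for small or just-over-power-of-2 n, padding can outweigh the per-level savings)

Standard: 18191447 multiplications (263^3). Strassen: 40353607 multiplications (7^9, after padding to 512x512). Strassen reduces 8 recursive multiplications to 7 at each level.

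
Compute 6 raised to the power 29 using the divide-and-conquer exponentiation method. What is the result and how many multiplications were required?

Computing 6^29 by squaring (build up from 6^1; each line after the first costs one multiplication):

6^1 = 6
6^2 = (6^1)^2 = 6^2 = 36
6^3 = 6 * 6^2 = 6 * 36 = 216
6^6 = (6^3)^2 = 216^2 = 46656
6^7 = 6 * 6^6 = 6 * 46656 = 279936
6^14 = (6^7)^2 = 279936^2 = 78364164096
6^28 = (6^14)^2 = 78364164096^2 = 6140942214464815497216
6^29 = 6 * 6^28 = 6 * 6140942214464815497216 = 36845653286788892983296

Result: 36845653286788892983296
Multiplications needed: 7 (7 lines after 6^1)

6^29 = 36845653286788892983296. Using exponentiation by squaring, this requires 7 multiplications. The key idea: if the exponent is even, square the half-power; if odd, multiply by the base once.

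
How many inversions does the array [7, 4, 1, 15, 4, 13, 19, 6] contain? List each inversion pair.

Finding inversions in [7, 4, 1, 15, 4, 13, 19, 6]:

(0, 1): arr[0]=7 > arr[1]=4
(0, 2): arr[0]=7 > arr[2]=1
(0, 4): arr[0]=7 > arr[4]=4
(0, 7): arr[0]=7 > arr[7]=6
(1, 2): arr[1]=4 > arr[2]=1
(3, 4): arr[3]=15 > arr[4]=4
(3, 5): arr[3]=15 > arr[5]=13
(3, 7): arr[3]=15 > arr[7]=6
(5, 7): arr[5]=13 > arr[7]=6
(6, 7): arr[6]=19 > arr[7]=6

Total inversions: 10

The array has 10 inversion(s): (0,1), (0,2), (0,4), (0,7), (1,2), (3,4), (3,5), (3,7), (5,7), (6,7). Each pair (i,j) satisfies i < j and arr[i] > arr[j].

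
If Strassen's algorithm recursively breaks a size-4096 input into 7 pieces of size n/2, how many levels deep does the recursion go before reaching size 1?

For divide and conquer with division factor 2:

Problem sizes at each level:
Level 0: 4096
Level 1: 2048
Level 2: 1024
Level 3: 512
Level 4: 256
Level 5: 128
Level 6: 64
Level 7: 32
Level 8: 16
Level 9: 8
Level 10: 4
Level 11: 2
Level 12: 1

The root is level 0 and the size-1 base case is level 12 (the tree spans levels 0 through 12, i.e. 13 levels counting the root), so the depth is the number of divisions: log_2(4096) = 12

The recursion tree depth is log_2(4096) = 12. At each level, the problem size is divided by 2, so it takes 12 divisions to reduce to a base case of size 1. The algorithm makes 7 recursive calls at each level.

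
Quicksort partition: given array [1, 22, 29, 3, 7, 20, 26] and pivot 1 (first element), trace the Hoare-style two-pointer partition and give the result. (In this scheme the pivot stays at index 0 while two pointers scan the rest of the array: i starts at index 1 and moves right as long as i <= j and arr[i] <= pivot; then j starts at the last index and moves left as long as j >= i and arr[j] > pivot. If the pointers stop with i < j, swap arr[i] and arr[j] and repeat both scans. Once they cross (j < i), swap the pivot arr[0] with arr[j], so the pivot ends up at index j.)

Hoare-style two-pointer partition with pivot = 1:

Initial array: [1, 22, 29, 3, 7, 20, 26]

Pointers start at i = 1, j = 6.
i ends at 1, j ends at 0: the pointers have crossed (j < i), so scanning stops.

j = 0, so swapping arr[0] with arr[j] leaves the pivot at position 0: [1, 22, 29, 3, 7, 20, 26]
Pivot position: 0

After partitioning with pivot 1, the array becomes [1, 22, 29, 3, 7, 20, 26]. The pivot is placed at index 0. All elements to the left of the pivot are <= 1, and all elements to the right are > 1.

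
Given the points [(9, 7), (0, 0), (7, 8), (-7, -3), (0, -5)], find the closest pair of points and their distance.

Computing all pairwise distances among 5 points:

d((9, 7), (0, 0)) = 11.4018
d((9, 7), (7, 8)) = 2.2361 <-- minimum
d((9, 7), (-7, -3)) = 18.868
d((9, 7), (0, -5)) = 15.0
d((0, 0), (7, 8)) = 10.6301
d((0, 0), (-7, -3)) = 7.6158
d((0, 0), (0, -5)) = 5.0
d((7, 8), (-7, -3)) = 17.8045
d((7, 8), (0, -5)) = 14.7648
d((-7, -3), (0, -5)) = 7.2801

Closest pair: (9, 7) and (7, 8) with distance 2.2361

The closest pair is (9, 7) and (7, 8) with Euclidean distance 2.2361. For 5 points, brute-force pairwise comparison is shown above. For large n, the divide-and-conquer algorithm (sort by x, recurse on halves, check the dividing strip) achieves O(n log n).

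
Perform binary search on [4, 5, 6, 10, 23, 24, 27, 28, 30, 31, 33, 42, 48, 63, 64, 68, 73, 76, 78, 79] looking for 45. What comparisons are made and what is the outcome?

Binary search for 45 in [4, 5, 6, 10, 23, 24, 27, 28, 30, 31, 33, 42, 48, 63, 64, 68, 73, 76, 78, 79]:

lo=0, hi=19, mid=9, arr[mid]=31 -> 31 < 45, search right half
lo=10, hi=19, mid=14, arr[mid]=64 -> 64 > 45, search left half
lo=10, hi=13, mid=11, arr[mid]=42 -> 42 < 45, search right half
lo=12, hi=13, mid=12, arr[mid]=48 -> 48 > 45, search left half
lo=12 > hi=11, target 45 not found

Binary search determines that 45 is not in the array after 4 comparisons. The search space was exhausted without finding the target.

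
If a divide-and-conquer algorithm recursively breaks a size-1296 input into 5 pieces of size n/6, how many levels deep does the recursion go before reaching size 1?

For divide and conquer with division factor 6:

Problem sizes at each level:
Level 0: 1296
Level 1: 216
Level 2: 36
Level 3: 6
Level 4: 1

The root is level 0 and the size-1 base case is level 4 (the tree spans levels 0 through 4, i.e. 5 levels counting the root), so the depth is the number of divisions: log_6(1296) = 4

The recursion tree depth is log_6(1296) = 4. At each level, the problem size is divided by 6, so it takes 4 divisions to reduce to a base case of size 1. The algorithm makes 5 recursive calls at each level.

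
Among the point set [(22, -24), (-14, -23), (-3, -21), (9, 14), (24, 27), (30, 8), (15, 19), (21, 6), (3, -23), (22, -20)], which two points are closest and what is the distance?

Computing all pairwise distances among 10 points:

d((22, -24), (-14, -23)) = 36.0139
d((22, -24), (-3, -21)) = 25.1794
d((22, -24), (9, 14)) = 40.1622
d((22, -24), (24, 27)) = 51.0392
d((22, -24), (30, 8)) = 32.9848
d((22, -24), (15, 19)) = 43.566
d((22, -24), (21, 6)) = 30.0167
d((22, -24), (3, -23)) = 19.0263
d((22, -24), (22, -20)) = 4.0 <-- minimum
d((-14, -23), (-3, -21)) = 11.1803
d((-14, -23), (9, 14)) = 43.566
d((-14, -23), (24, 27)) = 62.8013
d((-14, -23), (30, 8)) = 53.8238
d((-14, -23), (15, 19)) = 51.0392
d((-14, -23), (21, 6)) = 45.4533
d((-14, -23), (3, -23)) = 17.0
d((-14, -23), (22, -20)) = 36.1248
d((-3, -21), (9, 14)) = 37.0
d((-3, -21), (24, 27)) = 55.0727
d((-3, -21), (30, 8)) = 43.9318
d((-3, -21), (15, 19)) = 43.8634
d((-3, -21), (21, 6)) = 36.1248
d((-3, -21), (3, -23)) = 6.3246
d((-3, -21), (22, -20)) = 25.02
d((9, 14), (24, 27)) = 19.8494
d((9, 14), (30, 8)) = 21.8403
d((9, 14), (15, 19)) = 7.8102
d((9, 14), (21, 6)) = 14.4222
d((9, 14), (3, -23)) = 37.4833
d((9, 14), (22, -20)) = 36.4005
d((24, 27), (30, 8)) = 19.9249
d((24, 27), (15, 19)) = 12.0416
d((24, 27), (21, 6)) = 21.2132
d((24, 27), (3, -23)) = 54.231
d((24, 27), (22, -20)) = 47.0425
d((30, 8), (15, 19)) = 18.6011
d((30, 8), (21, 6)) = 9.2195
d((30, 8), (3, -23)) = 41.1096
d((30, 8), (22, -20)) = 29.1204
d((15, 19), (21, 6)) = 14.3178
d((15, 19), (3, -23)) = 43.6807
d((15, 19), (22, -20)) = 39.6232
d((21, 6), (3, -23)) = 34.1321
d((21, 6), (22, -20)) = 26.0192
d((3, -23), (22, -20)) = 19.2354

Closest pair: (22, -24) and (22, -20) with distance 4.0

The closest pair is (22, -24) and (22, -20) with Euclidean distance 4.0. For 10 points, brute-force pairwise comparison is shown above. For large n, the divide-and-conquer algorithm (sort by x, recurse on halves, check the dividing strip) achieves O(n log n).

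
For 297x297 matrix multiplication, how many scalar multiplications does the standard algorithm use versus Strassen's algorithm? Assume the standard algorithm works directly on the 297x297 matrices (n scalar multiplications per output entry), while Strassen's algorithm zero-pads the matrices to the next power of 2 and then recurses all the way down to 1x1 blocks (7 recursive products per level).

Matrix multiplication for 297x297 matrices:

Strassen's algorithm requires power-of-2 dimensions. Pad 297x297 to 512x512 (next power of 2).

Standard algorithm: 297^3 = 26198073 multiplications
Strassen's algorithm: 7^(log2(512)) = 7^9 = 40353607 multiplications
Difference: 26198073 - 40353607 = -14155534 (Strassen uses MORE here due to padding overhead — for small or just-over-power-of-2 n, padding can outweigh the per-level savings)

Standard: 26198073 multiplications (297^3). Strassen: 40353607 multiplications (7^9, after padding to 512x512). Strassen reduces 8 recursive multiplications to 7 at each level.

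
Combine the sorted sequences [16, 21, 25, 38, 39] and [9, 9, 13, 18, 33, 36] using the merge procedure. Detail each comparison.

Merging process:

Compare 16 vs 9: take 9 from right. Merged: [9]
Compare 16 vs 9: take 9 from right. Merged: [9, 9]
Compare 16 vs 13: take 13 from right. Merged: [9, 9, 13]
Compare 16 vs 18: take 16 from left. Merged: [9, 9, 13, 16]
Compare 21 vs 18: take 18 from right. Merged: [9, 9, 13, 16, 18]
Compare 21 vs 33: take 21 from left. Merged: [9, 9, 13, 16, 18, 21]
Compare 25 vs 33: take 25 from left. Merged: [9, 9, 13, 16, 18, 21, 25]
Compare 38 vs 33: take 33 from right. Merged: [9, 9, 13, 16, 18, 21, 25, 33]
Compare 38 vs 36: take 36 from right. Merged: [9, 9, 13, 16, 18, 21, 25, 33, 36]
Append remaining from left: [38, 39]. Merged: [9, 9, 13, 16, 18, 21, 25, 33, 36, 38, 39]

Final merged array: [9, 9, 13, 16, 18, 21, 25, 33, 36, 38, 39]
Total comparisons: 9

The merged array is [9, 9, 13, 16, 18, 21, 25, 33, 36, 38, 39], requiring 9 comparisons. The merge step runs in O(n) time where n is the total number of elements.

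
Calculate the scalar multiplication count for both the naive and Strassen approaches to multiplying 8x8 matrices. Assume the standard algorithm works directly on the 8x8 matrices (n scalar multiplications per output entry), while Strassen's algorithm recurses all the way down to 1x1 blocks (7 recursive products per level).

Matrix multiplication for 8x8 matrices:

Standard algorithm: 8^3 = 512 multiplications
Strassen's algorithm: 7^(log2(8)) = 7^3 = 343 multiplications
Savings: 512 - 343 = 169 multiplications

Standard: 512 multiplications (8^3). Strassen: 343 multiplications (7^3). Strassen reduces 8 recursive multiplications to 7 at each level.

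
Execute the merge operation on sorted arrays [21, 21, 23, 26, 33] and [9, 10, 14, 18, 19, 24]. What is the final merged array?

Merging process:

Compare 21 vs 9: take 9 from right. Merged: [9]
Compare 21 vs 10: take 10 from right. Merged: [9, 10]
Compare 21 vs 14: take 14 from right. Merged: [9, 10, 14]
Compare 21 vs 18: take 18 from right. Merged: [9, 10, 14, 18]
Compare 21 vs 19: take 19 from right. Merged: [9, 10, 14, 18, 19]
Compare 21 vs 24: take 21 from left. Merged: [9, 10, 14, 18, 19, 21]
Compare 21 vs 24: take 21 from left. Merged: [9, 10, 14, 18, 19, 21, 21]
Compare 23 vs 24: take 23 from left. Merged: [9, 10, 14, 18, 19, 21, 21, 23]
Compare 26 vs 24: take 24 from right. Merged: [9, 10, 14, 18, 19, 21, 21, 23, 24]
Append remaining from left: [26, 33]. Merged: [9, 10, 14, 18, 19, 21, 21, 23, 24, 26, 33]

Final merged array: [9, 10, 14, 18, 19, 21, 21, 23, 24, 26, 33]
Total comparisons: 9

The merged array is [9, 10, 14, 18, 19, 21, 21, 23, 24, 26, 33], requiring 9 comparisons. The merge step runs in O(n) time where n is the total number of elements.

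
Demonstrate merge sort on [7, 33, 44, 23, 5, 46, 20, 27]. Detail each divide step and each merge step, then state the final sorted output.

Merge sort trace:

Split: [7, 33, 44, 23, 5, 46, 20, 27] -> [7, 33, 44, 23] and [5, 46, 20, 27]
  Split: [7, 33, 44, 23] -> [7, 33] and [44, 23]
    Split: [7, 33] -> [7] and [33]
    Merge: [7] + [33] -> [7, 33]
    Split: [44, 23] -> [44] and [23]
    Merge: [44] + [23] -> [23, 44]
  Merge: [7, 33] + [23, 44] -> [7, 23, 33, 44]
  Split: [5, 46, 20, 27] -> [5, 46] and [20, 27]
    Split: [5, 46] -> [5] and [46]
    Merge: [5] + [46] -> [5, 46]
    Split: [20, 27] -> [20] and [27]
    Merge: [20] + [27] -> [20, 27]
  Merge: [5, 46] + [20, 27] -> [5, 20, 27, 46]
Merge: [7, 23, 33, 44] + [5, 20, 27, 46] -> [5, 7, 20, 23, 27, 33, 44, 46]

Final sorted array: [5, 7, 20, 23, 27, 33, 44, 46]

The merge sort proceeds by recursively splitting the array and merging sorted halves.
After all merges, the sorted array is [5, 7, 20, 23, 27, 33, 44, 46].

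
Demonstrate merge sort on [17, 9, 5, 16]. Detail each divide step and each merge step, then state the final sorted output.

Merge sort trace:

Split: [17, 9, 5, 16] -> [17, 9] and [5, 16]
  Split: [17, 9] -> [17] and [9]
  Merge: [17] + [9] -> [9, 17]
  Split: [5, 16] -> [5] and [16]
  Merge: [5] + [16] -> [5, 16]
Merge: [9, 17] + [5, 16] -> [5, 9, 16, 17]

Final sorted array: [5, 9, 16, 17]

The merge sort proceeds by recursively splitting the array and merging sorted halves.
After all merges, the sorted array is [5, 9, 16, 17].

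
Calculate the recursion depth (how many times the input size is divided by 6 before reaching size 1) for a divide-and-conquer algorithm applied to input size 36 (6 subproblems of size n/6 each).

For divide and conquer with division factor 6:

Problem sizes at each level:
Level 0: 36
Level 1: 6
Level 2: 1

The root is level 0 and the size-1 base case is level 2 (the tree spans levels 0 through 2, i.e. 3 levels counting the root), so the depth is the number of divisions: log_6(36) = 2

The recursion tree depth is log_6(36) = 2. At each level, the problem size is divided by 6, so it takes 2 divisions to reduce to a base case of size 1. The algorithm makes 6 recursive calls at each level.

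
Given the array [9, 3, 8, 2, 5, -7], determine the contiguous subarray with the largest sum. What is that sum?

Using Kadane's algorithm on [9, 3, 8, 2, 5, -7]:

Scanning through the array:
Position 1 (value 3): max_ending_here = 12, max_so_far = 12
Position 2 (value 8): max_ending_here = 20, max_so_far = 20
Position 3 (value 2): max_ending_here = 22, max_so_far = 22
Position 4 (value 5): max_ending_here = 27, max_so_far = 27
Position 5 (value -7): max_ending_here = 20, max_so_far = 27

Maximum subarray: [9, 3, 8, 2, 5]
Maximum sum: 27

The maximum subarray is [9, 3, 8, 2, 5] with sum 27. This subarray runs from index 0 to index 4.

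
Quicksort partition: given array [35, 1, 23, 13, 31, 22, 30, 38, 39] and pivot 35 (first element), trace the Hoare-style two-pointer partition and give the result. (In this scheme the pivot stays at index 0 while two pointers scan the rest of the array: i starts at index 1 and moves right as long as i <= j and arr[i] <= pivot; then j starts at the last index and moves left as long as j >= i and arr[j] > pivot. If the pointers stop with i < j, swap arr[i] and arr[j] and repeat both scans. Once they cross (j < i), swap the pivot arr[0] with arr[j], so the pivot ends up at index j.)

Hoare-style two-pointer partition with pivot = 35:

Initial array: [35, 1, 23, 13, 31, 22, 30, 38, 39]

Pointers start at i = 1, j = 8.
i ends at 7, j ends at 6: the pointers have crossed (j < i), so scanning stops.

Swap pivot arr[0] with arr[6] to place pivot at position 6: [30, 1, 23, 13, 31, 22, 35, 38, 39]
Pivot position: 6

After partitioning with pivot 35, the array becomes [30, 1, 23, 13, 31, 22, 35, 38, 39]. The pivot is placed at index 6. All elements to the left of the pivot are <= 35, and all elements to the right are > 35.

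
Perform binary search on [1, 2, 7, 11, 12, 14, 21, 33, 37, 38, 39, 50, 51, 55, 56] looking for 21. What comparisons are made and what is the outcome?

Binary search for 21 in [1, 2, 7, 11, 12, 14, 21, 33, 37, 38, 39, 50, 51, 55, 56]:

lo=0, hi=14, mid=7, arr[mid]=33 -> 33 > 21, search left half
lo=0, hi=6, mid=3, arr[mid]=11 -> 11 < 21, search right half
lo=4, hi=6, mid=5, arr[mid]=14 -> 14 < 21, search right half
lo=6, hi=6, mid=6, arr[mid]=21 -> Found target at index 6!

Binary search finds 21 at index 6 after 4 comparisons. The search repeatedly halves the search space by comparing with the middle element.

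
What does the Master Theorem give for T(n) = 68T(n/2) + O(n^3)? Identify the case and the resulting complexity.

Master Theorem for T(n) = 68T(n/2) + O(n^3):

a = 68, b = 2, c = 3
log_b(a) = log_2(68) = 6.0875

Case 1: c = 3 < log_2(68) = 6.0875
T(n) = O(n^(log_2 68))

For T(n) = 68T(n/2) + O(n^3): log_2(68) = 6.0875. This is Case 1 of the Master Theorem (c < log_b(a), work dominated by leaves), giving O(n^(log_2 68)).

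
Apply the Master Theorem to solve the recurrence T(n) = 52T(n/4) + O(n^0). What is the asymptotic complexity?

Master Theorem for T(n) = 52T(n/4) + O(n^0):

a = 52, b = 4, c = 0
log_b(a) = log_4(52) = 2.8502

Case 1: c = 0 < log_4(52) = 2.8502
T(n) = O(n^(log_4 52))

For T(n) = 52T(n/4) + O(n^0): log_4(52) = 2.8502. This is Case 1 of the Master Theorem (c < log_b(a), work dominated by leaves), giving O(n^(log_4 52)).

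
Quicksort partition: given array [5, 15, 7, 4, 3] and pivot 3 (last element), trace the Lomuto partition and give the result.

Lomuto partition with pivot = 3:

Initial array: [5, 15, 7, 4, 3]

arr[0]=5 > 3: no swap
arr[1]=15 > 3: no swap
arr[2]=7 > 3: no swap
arr[3]=4 > 3: no swap

Place pivot at position 0: [3, 15, 7, 4, 5]
Pivot position: 0

After partitioning with pivot 3, the array becomes [3, 15, 7, 4, 5]. The pivot is placed at index 0. All elements to the left of the pivot are <= 3, and all elements to the right are > 3.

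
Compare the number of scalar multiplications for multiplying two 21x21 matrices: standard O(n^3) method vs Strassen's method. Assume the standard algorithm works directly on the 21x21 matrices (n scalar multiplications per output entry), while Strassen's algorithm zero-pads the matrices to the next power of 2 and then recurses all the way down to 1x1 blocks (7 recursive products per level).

Matrix multiplication for 21x21 matrices:

Strassen's algorithm requires power-of-2 dimensions. Pad 21x21 to 32x32 (next power of 2).

Standard algorithm: 21^3 = 9261 multiplications
Strassen's algorithm: 7^(log2(32)) = 7^5 = 16807 multiplications
Difference: 9261 - 16807 = -7546 (Strassen uses MORE here due to padding overhead — for small or just-over-power-of-2 n, padding can outweigh the per-level savings)

Standard: 9261 multiplications (21^3). Strassen: 16807 multiplications (7^5, after padding to 32x32). Strassen reduces 8 recursive multiplications to 7 at each level.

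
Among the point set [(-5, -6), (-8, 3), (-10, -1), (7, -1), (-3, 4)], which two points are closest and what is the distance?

Computing all pairwise distances among 5 points:

d((-5, -6), (-8, 3)) = 9.4868
d((-5, -6), (-10, -1)) = 7.0711
d((-5, -6), (7, -1)) = 13.0
d((-5, -6), (-3, 4)) = 10.198
d((-8, 3), (-10, -1)) = 4.4721 <-- minimum
d((-8, 3), (7, -1)) = 15.5242
d((-8, 3), (-3, 4)) = 5.099
d((-10, -1), (7, -1)) = 17.0
d((-10, -1), (-3, 4)) = 8.6023
d((7, -1), (-3, 4)) = 11.1803

Closest pair: (-8, 3) and (-10, -1) with distance 4.4721

The closest pair is (-8, 3) and (-10, -1) with Euclidean distance 4.4721. For 5 points, brute-force pairwise comparison is shown above. For large n, the divide-and-conquer algorithm (sort by x, recurse on halves, check the dividing strip) achieves O(n log n).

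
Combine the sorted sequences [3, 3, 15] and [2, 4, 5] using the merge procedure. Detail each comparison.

Merging process:

Compare 3 vs 2: take 2 from right. Merged: [2]
Compare 3 vs 4: take 3 from left. Merged: [2, 3]
Compare 3 vs 4: take 3 from left. Merged: [2, 3, 3]
Compare 15 vs 4: take 4 from right. Merged: [2, 3, 3, 4]
Compare 15 vs 5: take 5 from right. Merged: [2, 3, 3, 4, 5]
Append remaining from left: [15]. Merged: [2, 3, 3, 4, 5, 15]

Final merged array: [2, 3, 3, 4, 5, 15]
Total comparisons: 5

The merged array is [2, 3, 3, 4, 5, 15], requiring 5 comparisons. The merge step runs in O(n) time where n is the total number of elements.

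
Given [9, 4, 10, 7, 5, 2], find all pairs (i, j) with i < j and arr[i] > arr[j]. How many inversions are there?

Finding inversions in [9, 4, 10, 7, 5, 2]:

(0, 1): arr[0]=9 > arr[1]=4
(0, 3): arr[0]=9 > arr[3]=7
(0, 4): arr[0]=9 > arr[4]=5
(0, 5): arr[0]=9 > arr[5]=2
(1, 5): arr[1]=4 > arr[5]=2
(2, 3): arr[2]=10 > arr[3]=7
(2, 4): arr[2]=10 > arr[4]=5
(2, 5): arr[2]=10 > arr[5]=2
(3, 4): arr[3]=7 > arr[4]=5
(3, 5): arr[3]=7 > arr[5]=2
(4, 5): arr[4]=5 > arr[5]=2

Total inversions: 11

The array has 11 inversion(s): (0,1), (0,3), (0,4), (0,5), (1,5), (2,3), (2,4), (2,5), (3,4), (3,5), (4,5). Each pair (i,j) satisfies i < j and arr[i] > arr[j].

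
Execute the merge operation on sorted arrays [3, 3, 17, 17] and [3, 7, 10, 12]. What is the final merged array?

Merging process:

Compare 3 vs 3: take 3 from left. Merged: [3]
Compare 3 vs 3: take 3 from left. Merged: [3, 3]
Compare 17 vs 3: take 3 from right. Merged: [3, 3, 3]
Compare 17 vs 7: take 7 from right. Merged: [3, 3, 3, 7]
Compare 17 vs 10: take 10 from right. Merged: [3, 3, 3, 7, 10]
Compare 17 vs 12: take 12 from right. Merged: [3, 3, 3, 7, 10, 12]
Append remaining from left: [17, 17]. Merged: [3, 3, 3, 7, 10, 12, 17, 17]

Final merged array: [3, 3, 3, 7, 10, 12, 17, 17]
Total comparisons: 6

The merged array is [3, 3, 3, 7, 10, 12, 17, 17], requiring 6 comparisons. The merge step runs in O(n) time where n is the total number of elements.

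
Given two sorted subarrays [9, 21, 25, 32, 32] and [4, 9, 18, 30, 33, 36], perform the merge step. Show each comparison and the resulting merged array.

Merging process:

Compare 9 vs 4: take 4 from right. Merged: [4]
Compare 9 vs 9: take 9 from left. Merged: [4, 9]
Compare 21 vs 9: take 9 from right. Merged: [4, 9, 9]
Compare 21 vs 18: take 18 from right. Merged: [4, 9, 9, 18]
Compare 21 vs 30: take 21 from left. Merged: [4, 9, 9, 18, 21]
Compare 25 vs 30: take 25 from left. Merged: [4, 9, 9, 18, 21, 25]
Compare 32 vs 30: take 30 from right. Merged: [4, 9, 9, 18, 21, 25, 30]
Compare 32 vs 33: take 32 from left. Merged: [4, 9, 9, 18, 21, 25, 30, 32]
Compare 32 vs 33: take 32 from left. Merged: [4, 9, 9, 18, 21, 25, 30, 32, 32]
Append remaining from right: [33, 36]. Merged: [4, 9, 9, 18, 21, 25, 30, 32, 32, 33, 36]

Final merged array: [4, 9, 9, 18, 21, 25, 30, 32, 32, 33, 36]
Total comparisons: 9

The merged array is [4, 9, 9, 18, 21, 25, 30, 32, 32, 33, 36], requiring 9 comparisons. The merge step runs in O(n) time where n is the total number of elements.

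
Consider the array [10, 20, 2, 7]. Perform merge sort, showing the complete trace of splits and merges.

Merge sort trace:

Split: [10, 20, 2, 7] -> [10, 20] and [2, 7]
  Split: [10, 20] -> [10] and [20]
  Merge: [10] + [20] -> [10, 20]
  Split: [2, 7] -> [2] and [7]
  Merge: [2] + [7] -> [2, 7]
Merge: [10, 20] + [2, 7] -> [2, 7, 10, 20]

Final sorted array: [2, 7, 10, 20]

The merge sort proceeds by recursively splitting the array and merging sorted halves.
After all merges, the sorted array is [2, 7, 10, 20].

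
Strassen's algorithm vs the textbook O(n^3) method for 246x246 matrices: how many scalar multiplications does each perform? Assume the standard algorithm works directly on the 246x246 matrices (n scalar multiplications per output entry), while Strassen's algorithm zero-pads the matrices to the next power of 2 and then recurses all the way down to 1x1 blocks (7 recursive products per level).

Matrix multiplication for 246x246 matrices:

Strassen's algorithm requires power-of-2 dimensions. Pad 246x246 to 256x256 (next power of 2).

Standard algorithm: 246^3 = 14886936 multiplications
Strassen's algorithm: 7^(log2(256)) = 7^8 = 5764801 multiplications
Savings: 14886936 - 5764801 = 9122135 multiplications

Standard: 14886936 multiplications (246^3). Strassen: 5764801 multiplications (7^8, after padding to 256x256). Strassen reduces 8 recursive multiplications to 7 at each level.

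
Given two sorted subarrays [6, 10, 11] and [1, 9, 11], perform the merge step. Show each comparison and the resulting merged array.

Merging process:

Compare 6 vs 1: take 1 from right. Merged: [1]
Compare 6 vs 9: take 6 from left. Merged: [1, 6]
Compare 10 vs 9: take 9 from right. Merged: [1, 6, 9]
Compare 10 vs 11: take 10 from left. Merged: [1, 6, 9, 10]
Compare 11 vs 11: take 11 from left. Merged: [1, 6, 9, 10, 11]
Append remaining from right: [11]. Merged: [1, 6, 9, 10, 11, 11]

Final merged array: [1, 6, 9, 10, 11, 11]
Total comparisons: 5

The merged array is [1, 6, 9, 10, 11, 11], requiring 5 comparisons. The merge step runs in O(n) time where n is the total number of elements.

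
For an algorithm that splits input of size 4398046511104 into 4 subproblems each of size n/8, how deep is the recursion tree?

For divide and conquer with division factor 8:

Problem sizes at each level:
Level 0: 4398046511104
Level 1: 549755813888
Level 2: 68719476736
Level 3: 8589934592
Level 4: 1073741824
Level 5: 134217728
Level 6: 16777216
Level 7: 2097152
Level 8: 262144
Level 9: 32768
Level 10: 4096
Level 11: 512
Level 12: 64
Level 13: 8
Level 14: 1

The root is level 0 and the size-1 base case is level 14 (the tree spans levels 0 through 14, i.e. 15 levels counting the root), so the depth is the number of divisions: log_8(4398046511104) = 14

The recursion tree depth is log_8(4398046511104) = 14. At each level, the problem size is divided by 8, so it takes 14 divisions to reduce to a base case of size 1. The algorithm makes 4 recursive calls at each level.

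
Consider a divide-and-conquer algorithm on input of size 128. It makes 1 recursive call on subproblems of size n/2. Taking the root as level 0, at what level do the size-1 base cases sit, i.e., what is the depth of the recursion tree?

For divide and conquer with division factor 2:

Problem sizes at each level:
Level 0: 128
Level 1: 64
Level 2: 32
Level 3: 16
Level 4: 8
Level 5: 4
Level 6: 2
Level 7: 1

The root is level 0 and the size-1 base case is level 7 (the tree spans levels 0 through 7, i.e. 8 levels counting the root), so the depth is the number of divisions: log_2(128) = 7

The recursion tree depth is log_2(128) = 7. At each level, the problem size is divided by 2, so it takes 7 divisions to reduce to a base case of size 1. The algorithm makes 1 recursive call at each level.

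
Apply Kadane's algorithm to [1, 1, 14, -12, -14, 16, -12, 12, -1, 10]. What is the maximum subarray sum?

Using Kadane's algorithm on [1, 1, 14, -12, -14, 16, -12, 12, -1, 10]:

Scanning through the array:
Position 1 (value 1): max_ending_here = 2, max_so_far = 2
Position 2 (value 14): max_ending_here = 16, max_so_far = 16
Position 3 (value -12): max_ending_here = 4, max_so_far = 16
Position 4 (value -14): max_ending_here = -10, max_so_far = 16
Position 5 (value 16): max_ending_here = 16, max_so_far = 16
Position 6 (value -12): max_ending_here = 4, max_so_far = 16
Position 7 (value 12): max_ending_here = 16, max_so_far = 16
Position 8 (value -1): max_ending_here = 15, max_so_far = 16
Position 9 (value 10): max_ending_here = 25, max_so_far = 25

Maximum subarray: [16, -12, 12, -1, 10]
Maximum sum: 25

The maximum subarray is [16, -12, 12, -1, 10] with sum 25. This subarray runs from index 5 to index 9.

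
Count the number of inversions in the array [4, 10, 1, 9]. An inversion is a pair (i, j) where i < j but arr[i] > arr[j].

Finding inversions in [4, 10, 1, 9]:

(0, 2): arr[0]=4 > arr[2]=1
(1, 2): arr[1]=10 > arr[2]=1
(1, 3): arr[1]=10 > arr[3]=9

Total inversions: 3

The array has 3 inversion(s): (0,2), (1,2), (1,3). Each pair (i,j) satisfies i < j and arr[i] > arr[j].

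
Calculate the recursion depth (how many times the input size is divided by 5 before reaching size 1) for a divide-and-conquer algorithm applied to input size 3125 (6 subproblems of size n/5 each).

For divide and conquer with division factor 5:

Problem sizes at each level:
Level 0: 3125
Level 1: 625
Level 2: 125
Level 3: 25
Level 4: 5
Level 5: 1

The root is level 0 and the size-1 base case is level 5 (the tree spans levels 0 through 5, i.e. 6 levels counting the root), so the depth is the number of divisions: log_5(3125) = 5

The recursion tree depth is log_5(3125) = 5. At each level, the problem size is divided by 5, so it takes 5 divisions to reduce to a base case of size 1. The algorithm makes 6 recursive calls at each level.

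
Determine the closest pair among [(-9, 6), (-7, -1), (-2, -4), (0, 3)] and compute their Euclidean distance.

Computing all pairwise distances among 4 points:

d((-9, 6), (-7, -1)) = 7.2801
d((-9, 6), (-2, -4)) = 12.2066
d((-9, 6), (0, 3)) = 9.4868
d((-7, -1), (-2, -4)) = 5.831 <-- minimum
d((-7, -1), (0, 3)) = 8.0623
d((-2, -4), (0, 3)) = 7.2801

Closest pair: (-7, -1) and (-2, -4) with distance 5.831

The closest pair is (-7, -1) and (-2, -4) with Euclidean distance 5.831. For 4 points, brute-force pairwise comparison is shown above. For large n, the divide-and-conquer algorithm (sort by x, recurse on halves, check the dividing strip) achieves O(n log n).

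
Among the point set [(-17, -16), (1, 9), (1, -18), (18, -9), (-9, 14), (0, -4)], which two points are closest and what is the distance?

Computing all pairwise distances among 6 points:

d((-17, -16), (1, 9)) = 30.8058
d((-17, -16), (1, -18)) = 18.1108
d((-17, -16), (18, -9)) = 35.6931
d((-17, -16), (-9, 14)) = 31.0483
d((-17, -16), (0, -4)) = 20.8087
d((1, 9), (1, -18)) = 27.0
d((1, 9), (18, -9)) = 24.7588
d((1, 9), (-9, 14)) = 11.1803 <-- minimum
d((1, 9), (0, -4)) = 13.0384
d((1, -18), (18, -9)) = 19.2354
d((1, -18), (-9, 14)) = 33.5261
d((1, -18), (0, -4)) = 14.0357
d((18, -9), (-9, 14)) = 35.4683
d((18, -9), (0, -4)) = 18.6815
d((-9, 14), (0, -4)) = 20.1246

Closest pair: (1, 9) and (-9, 14) with distance 11.1803

The closest pair is (1, 9) and (-9, 14) with Euclidean distance 11.1803. For 6 points, brute-force pairwise comparison is shown above. For large n, the divide-and-conquer algorithm (sort by x, recurse on halves, check the dividing strip) achieves O(n log n).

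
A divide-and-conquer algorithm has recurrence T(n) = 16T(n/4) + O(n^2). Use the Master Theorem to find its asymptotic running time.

Master Theorem for T(n) = 16T(n/4) + O(n^2):

a = 16, b = 4, c = 2
log_b(a) = log_4(16) = 2.0000

Case 2: c = 2 = log_4(16) = 2.0000
T(n) = O(n^2 log n) = O(n^2 log n)

For T(n) = 16T(n/4) + O(n^2): log_4(16) = 2.0000. This is Case 2 of the Master Theorem (c = log_b(a), equal work at all levels), giving O(n^2 log n).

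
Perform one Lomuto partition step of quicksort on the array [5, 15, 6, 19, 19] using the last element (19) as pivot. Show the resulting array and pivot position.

Lomuto partition with pivot = 19:

Initial array: [5, 15, 6, 19, 19]

arr[0]=5 <= 19: swap with position 0, array becomes [5, 15, 6, 19, 19]
arr[1]=15 <= 19: swap with position 1, array becomes [5, 15, 6, 19, 19]
arr[2]=6 <= 19: swap with position 2, array becomes [5, 15, 6, 19, 19]
arr[3]=19 <= 19: swap with position 3, array becomes [5, 15, 6, 19, 19]

Place pivot at position 4: [5, 15, 6, 19, 19]
Pivot position: 4

After partitioning with pivot 19, the array becomes [5, 15, 6, 19, 19]. The pivot is placed at index 4. All elements to the left of the pivot are <= 19, and all elements to the right are > 19.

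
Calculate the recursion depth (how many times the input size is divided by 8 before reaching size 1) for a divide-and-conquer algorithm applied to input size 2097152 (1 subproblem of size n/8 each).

For divide and conquer with division factor 8:

Problem sizes at each level:
Level 0: 2097152
Level 1: 262144
Level 2: 32768
Level 3: 4096
Level 4: 512
Level 5: 64
Level 6: 8
Level 7: 1

The root is level 0 and the size-1 base case is level 7 (the tree spans levels 0 through 7, i.e. 8 levels counting the root), so the depth is the number of divisions: log_8(2097152) = 7

The recursion tree depth is log_8(2097152) = 7. At each level, the problem size is divided by 8, so it takes 7 divisions to reduce to a base case of size 1. The algorithm makes 1 recursive call at each level.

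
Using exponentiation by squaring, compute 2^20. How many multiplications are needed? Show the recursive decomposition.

Computing 2^20 by squaring (build up from 2^1; each line after the first costs one multiplication):

2^1 = 2
2^2 = (2^1)^2 = 2^2 = 4
2^4 = (2^2)^2 = 4^2 = 16
2^5 = 2 * 2^4 = 2 * 16 = 32
2^10 = (2^5)^2 = 32^2 = 1024
2^20 = (2^10)^2 = 1024^2 = 1048576

Result: 1048576
Multiplications needed: 5 (5 lines after 2^1)

2^20 = 1048576. Using exponentiation by squaring, this requires 5 multiplications. The key idea: if the exponent is even, square the half-power; if odd, multiply by the base once.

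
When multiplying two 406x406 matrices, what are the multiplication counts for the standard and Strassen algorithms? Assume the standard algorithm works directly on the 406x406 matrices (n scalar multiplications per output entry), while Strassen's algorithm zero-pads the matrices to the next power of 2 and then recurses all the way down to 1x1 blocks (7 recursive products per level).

Matrix multiplication for 406x406 matrices:

Strassen's algorithm requires power-of-2 dimensions. Pad 406x406 to 512x512 (next power of 2).

Standard algorithm: 406^3 = 66923416 multiplications
Strassen's algorithm: 7^(log2(512)) = 7^9 = 40353607 multiplications
Savings: 66923416 - 40353607 = 26569809 multiplications

Standard: 66923416 multiplications (406^3). Strassen: 40353607 multiplications (7^9, after padding to 512x512). Strassen reduces 8 recursive multiplications to 7 at each level.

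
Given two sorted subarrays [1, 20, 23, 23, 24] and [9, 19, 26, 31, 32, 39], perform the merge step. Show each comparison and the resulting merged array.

Merging process:

Compare 1 vs 9: take 1 from left. Merged: [1]
Compare 20 vs 9: take 9 from right. Merged: [1, 9]
Compare 20 vs 19: take 19 from right. Merged: [1, 9, 19]
Compare 20 vs 26: take 20 from left. Merged: [1, 9, 19, 20]
Compare 23 vs 26: take 23 from left. Merged: [1, 9, 19, 20, 23]
Compare 23 vs 26: take 23 from left. Merged: [1, 9, 19, 20, 23, 23]
Compare 24 vs 26: take 24 from left. Merged: [1, 9, 19, 20, 23, 23, 24]
Append remaining from right: [26, 31, 32, 39]. Merged: [1, 9, 19, 20, 23, 23, 24, 26, 31, 32, 39]

Final merged array: [1, 9, 19, 20, 23, 23, 24, 26, 31, 32, 39]
Total comparisons: 7

The merged array is [1, 9, 19, 20, 23, 23, 24, 26, 31, 32, 39], requiring 7 comparisons. The merge step runs in O(n) time where n is the total number of elements.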